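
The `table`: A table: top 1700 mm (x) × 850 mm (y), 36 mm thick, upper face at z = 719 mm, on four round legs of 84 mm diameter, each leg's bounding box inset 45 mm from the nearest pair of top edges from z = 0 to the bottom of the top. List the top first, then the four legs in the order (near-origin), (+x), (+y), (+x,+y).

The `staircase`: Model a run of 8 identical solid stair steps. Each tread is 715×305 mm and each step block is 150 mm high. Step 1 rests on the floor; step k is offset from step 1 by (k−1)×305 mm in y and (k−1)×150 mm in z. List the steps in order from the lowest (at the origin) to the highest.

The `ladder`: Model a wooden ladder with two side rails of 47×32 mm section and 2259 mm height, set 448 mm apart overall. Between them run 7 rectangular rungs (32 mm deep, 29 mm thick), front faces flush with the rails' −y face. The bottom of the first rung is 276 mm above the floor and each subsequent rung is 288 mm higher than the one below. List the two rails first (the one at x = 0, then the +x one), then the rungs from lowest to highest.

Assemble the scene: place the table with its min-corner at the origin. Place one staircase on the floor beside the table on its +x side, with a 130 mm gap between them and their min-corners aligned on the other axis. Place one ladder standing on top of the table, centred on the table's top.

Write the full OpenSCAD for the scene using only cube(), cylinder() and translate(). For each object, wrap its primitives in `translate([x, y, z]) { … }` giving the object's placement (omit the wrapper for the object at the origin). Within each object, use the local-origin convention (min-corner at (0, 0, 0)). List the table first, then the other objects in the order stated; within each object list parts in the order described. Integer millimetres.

translate([0, 0, 683]) cube([1700, 850, 36]);
translate([87, 87, 0]) cylinder(h = 683, r = 42);
translate([1613, 87, 0]) cylinder(h = 683, r = 42);
translate([87, 763, 0]) cylinder(h = 683, r = 42);
translate([1613, 763, 0]) cylinder(h = 683, r = 42);
translate([1830, 0, 0]) {
  cube([715, 305, 150]);
  translate([0, 305, 150]) cube([715, 305, 150]);
  translate([0, 610, 300]) cube([715, 305, 150]);
  translate([0, 915, 450]) cube([715, 305, 150]);
  translate([0, 1220, 600]) cube([715, 305, 150]);
  translate([0, 1525, 750]) cube([715, 305, 150]);
  translate([0, 1830, 900]) cube([715, 305, 150]);
  translate([0, 2135, 1050]) cube([715, 305, 150]);
}
translate([626, 409, 719]) {
  cube([47, 32, 2259]);
  translate([401, 0, 0]) cube([47, 32, 2259]);
  translate([47, 0, 276]) cube([354, 32, 29]);
  translate([47, 0, 564]) cube([354, 32, 29]);
  translate([47, 0, 852]) cube([354, 32, 29]);
  translate([47, 0, 1140]) cube([354, 32, 29]);
  translate([47, 0, 1428]) cube([354, 32, 29]);
  translate([47, 0, 1716]) cube([354, 32, 29]);
  translate([47, 0, 2004]) cube([354, 32, 29]);
}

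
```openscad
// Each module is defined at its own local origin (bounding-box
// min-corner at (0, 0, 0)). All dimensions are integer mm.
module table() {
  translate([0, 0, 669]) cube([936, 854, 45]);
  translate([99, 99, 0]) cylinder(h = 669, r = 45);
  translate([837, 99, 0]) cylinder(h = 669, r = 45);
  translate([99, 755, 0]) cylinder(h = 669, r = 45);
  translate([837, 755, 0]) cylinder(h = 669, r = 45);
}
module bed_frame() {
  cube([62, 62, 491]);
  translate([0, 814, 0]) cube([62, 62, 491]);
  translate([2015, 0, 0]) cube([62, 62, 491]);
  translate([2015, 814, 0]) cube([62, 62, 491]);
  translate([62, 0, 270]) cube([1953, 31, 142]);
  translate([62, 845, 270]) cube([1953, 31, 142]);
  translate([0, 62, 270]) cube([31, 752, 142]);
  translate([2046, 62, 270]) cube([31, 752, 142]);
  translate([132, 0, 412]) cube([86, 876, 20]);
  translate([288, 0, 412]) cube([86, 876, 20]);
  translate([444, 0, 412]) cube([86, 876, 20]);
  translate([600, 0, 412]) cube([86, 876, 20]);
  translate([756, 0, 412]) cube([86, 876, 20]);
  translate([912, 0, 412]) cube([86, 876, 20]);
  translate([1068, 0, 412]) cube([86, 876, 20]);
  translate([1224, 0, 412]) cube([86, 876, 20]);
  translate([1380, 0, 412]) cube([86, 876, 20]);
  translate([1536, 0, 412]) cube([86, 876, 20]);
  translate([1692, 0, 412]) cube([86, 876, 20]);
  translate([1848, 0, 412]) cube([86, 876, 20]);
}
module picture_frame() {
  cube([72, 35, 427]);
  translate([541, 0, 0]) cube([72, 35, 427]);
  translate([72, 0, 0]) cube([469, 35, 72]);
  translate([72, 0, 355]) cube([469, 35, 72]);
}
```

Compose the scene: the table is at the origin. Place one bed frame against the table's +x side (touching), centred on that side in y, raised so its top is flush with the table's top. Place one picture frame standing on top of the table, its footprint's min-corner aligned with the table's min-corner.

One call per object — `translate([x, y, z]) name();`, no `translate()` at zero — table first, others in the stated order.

table();
translate([936, -11, 223]) bed_frame();
translate([0, 0, 714]) picture_frame();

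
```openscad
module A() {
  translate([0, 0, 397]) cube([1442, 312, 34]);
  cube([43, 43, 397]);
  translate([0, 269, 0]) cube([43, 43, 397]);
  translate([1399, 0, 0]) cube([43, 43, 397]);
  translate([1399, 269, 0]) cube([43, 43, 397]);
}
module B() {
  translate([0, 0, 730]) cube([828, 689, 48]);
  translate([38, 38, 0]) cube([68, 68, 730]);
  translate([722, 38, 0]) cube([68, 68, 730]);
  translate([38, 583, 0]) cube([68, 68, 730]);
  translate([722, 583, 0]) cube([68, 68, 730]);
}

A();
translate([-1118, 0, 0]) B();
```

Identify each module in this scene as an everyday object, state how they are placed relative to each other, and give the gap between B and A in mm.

A is a bench. B is a table. The table is on the floor beside the bench on its −x side. The gap between the table and the bench is 290 mm.

The table's nearest face is 290 mm from the bench's −x face.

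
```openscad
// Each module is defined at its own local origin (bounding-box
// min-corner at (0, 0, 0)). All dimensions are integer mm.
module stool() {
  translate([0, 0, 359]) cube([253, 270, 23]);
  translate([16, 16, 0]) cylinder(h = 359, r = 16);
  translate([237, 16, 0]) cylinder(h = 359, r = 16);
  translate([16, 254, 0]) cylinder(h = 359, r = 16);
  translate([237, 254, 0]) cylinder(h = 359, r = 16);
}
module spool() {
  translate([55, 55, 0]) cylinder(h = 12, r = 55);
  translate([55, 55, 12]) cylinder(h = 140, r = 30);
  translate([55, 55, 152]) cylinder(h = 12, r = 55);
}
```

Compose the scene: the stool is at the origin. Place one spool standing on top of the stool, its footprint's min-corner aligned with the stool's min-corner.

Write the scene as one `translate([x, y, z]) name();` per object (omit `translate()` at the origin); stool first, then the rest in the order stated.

stool();
translate([0, 0, 382]) spool();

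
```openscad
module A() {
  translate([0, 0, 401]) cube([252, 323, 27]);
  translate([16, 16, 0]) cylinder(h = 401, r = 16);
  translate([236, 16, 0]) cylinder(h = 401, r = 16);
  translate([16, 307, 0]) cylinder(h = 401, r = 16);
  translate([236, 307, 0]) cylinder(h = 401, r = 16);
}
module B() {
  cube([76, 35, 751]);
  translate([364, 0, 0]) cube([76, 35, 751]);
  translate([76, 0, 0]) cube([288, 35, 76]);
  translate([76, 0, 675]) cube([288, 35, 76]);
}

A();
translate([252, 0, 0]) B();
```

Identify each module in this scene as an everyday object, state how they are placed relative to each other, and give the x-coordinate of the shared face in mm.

A is a stool. B is a picture frame. The picture frame is against the stool's +x side, with their −y faces flush. The x-coordinate of the shared face is 252 mm.

The stool's +x face and the picture frame's −x face are both at x = 252 mm.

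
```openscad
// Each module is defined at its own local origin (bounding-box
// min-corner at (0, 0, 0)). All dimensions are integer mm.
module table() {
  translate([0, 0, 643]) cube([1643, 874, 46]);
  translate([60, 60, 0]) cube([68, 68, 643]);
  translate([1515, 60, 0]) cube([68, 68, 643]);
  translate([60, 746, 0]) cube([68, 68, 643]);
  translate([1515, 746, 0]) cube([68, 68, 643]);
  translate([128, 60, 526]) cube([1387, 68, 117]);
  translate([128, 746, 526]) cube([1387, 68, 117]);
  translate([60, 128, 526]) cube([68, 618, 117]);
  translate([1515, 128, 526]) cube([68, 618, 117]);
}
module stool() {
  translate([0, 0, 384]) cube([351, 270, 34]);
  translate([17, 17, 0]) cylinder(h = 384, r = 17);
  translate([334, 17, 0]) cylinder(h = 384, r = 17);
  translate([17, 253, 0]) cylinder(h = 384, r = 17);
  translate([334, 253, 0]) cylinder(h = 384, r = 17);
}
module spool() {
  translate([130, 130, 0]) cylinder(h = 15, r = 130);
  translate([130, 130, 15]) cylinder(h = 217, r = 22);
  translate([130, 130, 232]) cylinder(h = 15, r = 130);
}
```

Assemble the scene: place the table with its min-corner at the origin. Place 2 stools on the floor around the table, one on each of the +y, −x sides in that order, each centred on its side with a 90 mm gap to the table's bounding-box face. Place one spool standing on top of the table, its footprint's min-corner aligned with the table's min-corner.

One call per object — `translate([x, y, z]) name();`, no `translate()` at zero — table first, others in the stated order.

table();
translate([646, 964, 0]) stool();
translate([-441, 302, 0]) stool();
translate([0, 0, 689]) spool();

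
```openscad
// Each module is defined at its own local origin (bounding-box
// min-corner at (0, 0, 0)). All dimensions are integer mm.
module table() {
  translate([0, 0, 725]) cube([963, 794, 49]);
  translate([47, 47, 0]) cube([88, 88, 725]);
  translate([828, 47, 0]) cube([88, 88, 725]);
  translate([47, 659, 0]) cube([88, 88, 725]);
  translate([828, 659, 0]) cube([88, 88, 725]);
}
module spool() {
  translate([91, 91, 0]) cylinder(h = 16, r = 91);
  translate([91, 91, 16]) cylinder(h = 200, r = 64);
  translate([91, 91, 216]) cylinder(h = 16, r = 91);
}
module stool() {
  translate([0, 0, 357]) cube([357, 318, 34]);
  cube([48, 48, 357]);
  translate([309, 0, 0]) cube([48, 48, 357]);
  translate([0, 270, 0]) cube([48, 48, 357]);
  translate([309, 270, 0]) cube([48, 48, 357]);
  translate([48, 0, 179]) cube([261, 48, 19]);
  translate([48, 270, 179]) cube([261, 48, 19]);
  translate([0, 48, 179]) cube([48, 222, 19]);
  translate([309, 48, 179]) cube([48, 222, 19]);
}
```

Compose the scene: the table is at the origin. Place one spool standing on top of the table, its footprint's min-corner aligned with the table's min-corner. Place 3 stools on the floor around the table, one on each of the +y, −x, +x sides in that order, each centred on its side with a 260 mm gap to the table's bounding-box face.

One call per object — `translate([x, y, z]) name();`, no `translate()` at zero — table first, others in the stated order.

table();
translate([0, 0, 774]) spool();
translate([303, 1054, 0]) stool();
translate([-617, 238, 0]) stool();
translate([1223, 238, 0]) stool();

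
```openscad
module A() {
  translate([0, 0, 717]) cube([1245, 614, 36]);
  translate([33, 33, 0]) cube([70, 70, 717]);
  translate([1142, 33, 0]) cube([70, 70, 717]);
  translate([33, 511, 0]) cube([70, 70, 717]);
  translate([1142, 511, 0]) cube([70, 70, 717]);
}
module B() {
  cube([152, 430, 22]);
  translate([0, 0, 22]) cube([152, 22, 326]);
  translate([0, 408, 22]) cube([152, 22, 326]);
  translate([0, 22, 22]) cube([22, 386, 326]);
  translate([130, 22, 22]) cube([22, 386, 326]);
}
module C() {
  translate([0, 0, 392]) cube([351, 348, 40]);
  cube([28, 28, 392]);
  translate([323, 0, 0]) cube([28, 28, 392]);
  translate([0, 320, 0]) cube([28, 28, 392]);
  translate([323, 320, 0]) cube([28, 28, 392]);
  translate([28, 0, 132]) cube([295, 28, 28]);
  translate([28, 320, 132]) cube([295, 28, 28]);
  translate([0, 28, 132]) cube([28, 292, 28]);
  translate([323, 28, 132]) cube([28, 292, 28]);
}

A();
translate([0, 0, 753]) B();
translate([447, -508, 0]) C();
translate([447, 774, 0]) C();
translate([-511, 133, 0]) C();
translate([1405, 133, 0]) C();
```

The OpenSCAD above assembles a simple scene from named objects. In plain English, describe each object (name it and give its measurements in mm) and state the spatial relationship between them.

A is a table: top 1245 mm (x) × 614 mm (y), 36 mm thick, upper face at z = 753 mm, on four 70×70 mm square legs, each inset 33 mm from the nearest pair of top edges, running from z = 0 to the bottom of the top.

B is an open storage box with external size 152×430×348 mm and wall thickness 22 mm (the base is also 22 mm thick). The base covers the whole footprint; the four walls stand on the base, with the y-facing walls full-width and the x-facing walls fitting between their inner faces.

C is a four-legged stool. The seat is 351×348 mm, 40 mm thick, top at z = 432 mm. It stands on four square legs, each 28×28 mm in cross-section, from z = 0 to the seat underside, each flush with a corner of the seat. Four stretchers, 28 mm wide and 28 mm tall, connect adjacent legs with their undersides at z = 132 mm, each running between the inner faces of the legs it joins and aligned with the legs' outer faces on the other axis.

The open box is on top of the table. Four stools sit around the table at the −y, +y, −x, +x sides.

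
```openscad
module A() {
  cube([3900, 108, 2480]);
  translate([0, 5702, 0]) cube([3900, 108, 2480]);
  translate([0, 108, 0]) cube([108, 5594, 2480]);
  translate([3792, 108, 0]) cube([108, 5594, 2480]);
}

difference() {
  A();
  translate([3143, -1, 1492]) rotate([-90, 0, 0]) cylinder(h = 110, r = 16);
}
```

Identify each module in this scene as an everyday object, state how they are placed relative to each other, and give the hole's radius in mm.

A is a house frame. The house frame has a circular hole through its front wall. The hole's radius is 16 mm.

The subtracted cylinder has r = 16 mm.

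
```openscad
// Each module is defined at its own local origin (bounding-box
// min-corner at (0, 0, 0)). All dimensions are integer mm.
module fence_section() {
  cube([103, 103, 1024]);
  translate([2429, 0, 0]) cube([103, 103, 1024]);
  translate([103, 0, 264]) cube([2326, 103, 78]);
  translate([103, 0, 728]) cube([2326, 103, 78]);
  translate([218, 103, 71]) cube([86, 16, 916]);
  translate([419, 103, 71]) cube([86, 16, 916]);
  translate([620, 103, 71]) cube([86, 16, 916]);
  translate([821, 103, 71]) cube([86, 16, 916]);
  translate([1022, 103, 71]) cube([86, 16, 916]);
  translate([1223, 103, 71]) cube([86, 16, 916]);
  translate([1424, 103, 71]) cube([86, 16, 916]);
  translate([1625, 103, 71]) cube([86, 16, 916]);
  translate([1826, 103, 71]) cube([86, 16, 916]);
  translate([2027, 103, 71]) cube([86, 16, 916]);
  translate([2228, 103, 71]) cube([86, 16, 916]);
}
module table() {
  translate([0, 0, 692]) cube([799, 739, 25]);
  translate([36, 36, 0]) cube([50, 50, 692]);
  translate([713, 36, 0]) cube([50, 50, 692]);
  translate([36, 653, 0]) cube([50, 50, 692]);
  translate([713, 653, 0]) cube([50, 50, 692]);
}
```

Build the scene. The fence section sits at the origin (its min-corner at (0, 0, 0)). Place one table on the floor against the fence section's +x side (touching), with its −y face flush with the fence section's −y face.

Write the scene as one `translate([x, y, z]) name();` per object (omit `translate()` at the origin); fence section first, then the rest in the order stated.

fence_section();
translate([2532, 0, 0]) table();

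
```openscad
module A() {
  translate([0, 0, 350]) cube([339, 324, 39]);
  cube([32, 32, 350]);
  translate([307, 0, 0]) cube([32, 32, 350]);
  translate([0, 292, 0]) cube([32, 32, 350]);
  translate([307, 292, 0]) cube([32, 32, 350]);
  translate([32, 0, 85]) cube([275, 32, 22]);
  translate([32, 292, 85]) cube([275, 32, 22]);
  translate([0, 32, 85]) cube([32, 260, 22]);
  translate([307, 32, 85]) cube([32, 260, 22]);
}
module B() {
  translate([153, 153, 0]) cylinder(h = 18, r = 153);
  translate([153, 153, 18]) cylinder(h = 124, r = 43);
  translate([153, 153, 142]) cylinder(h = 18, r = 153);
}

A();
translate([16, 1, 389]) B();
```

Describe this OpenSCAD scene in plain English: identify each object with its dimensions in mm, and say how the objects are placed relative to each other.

A is a four-legged stool. The seat is 339×324 mm, 39 mm thick, top at z = 389 mm. It stands on four square legs, each 32×32 mm in cross-section, from z = 0 to the seat underside, each flush with a corner of the seat. Four stretchers, 32 mm wide and 22 mm tall, connect adjacent legs with their undersides at z = 85 mm, each running between the inner faces of the legs it joins and aligned with the legs' outer faces on the other axis.

B is a spool: two coaxial disc flanges of radius 153 mm and thickness 18 mm, joined by a core cylinder of radius 43 mm and height 124 mm. The lower flange rests on z = 0 and the three cylinders share a vertical axis.

The spool is on top of the stool.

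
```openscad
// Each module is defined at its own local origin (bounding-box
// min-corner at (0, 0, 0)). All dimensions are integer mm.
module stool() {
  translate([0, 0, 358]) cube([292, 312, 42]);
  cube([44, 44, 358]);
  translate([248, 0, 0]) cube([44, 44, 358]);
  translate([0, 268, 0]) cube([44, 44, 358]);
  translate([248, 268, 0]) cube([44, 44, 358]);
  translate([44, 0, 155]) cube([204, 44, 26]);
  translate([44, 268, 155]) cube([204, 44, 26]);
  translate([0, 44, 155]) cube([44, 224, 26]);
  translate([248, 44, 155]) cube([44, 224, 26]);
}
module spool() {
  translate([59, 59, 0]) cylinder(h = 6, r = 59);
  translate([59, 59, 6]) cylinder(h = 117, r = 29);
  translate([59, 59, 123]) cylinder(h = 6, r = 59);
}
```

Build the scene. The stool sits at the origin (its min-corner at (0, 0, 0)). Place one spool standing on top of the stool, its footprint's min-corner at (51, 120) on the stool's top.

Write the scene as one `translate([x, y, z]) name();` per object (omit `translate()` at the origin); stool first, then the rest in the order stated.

stool();
translate([51, 120, 400]) spool();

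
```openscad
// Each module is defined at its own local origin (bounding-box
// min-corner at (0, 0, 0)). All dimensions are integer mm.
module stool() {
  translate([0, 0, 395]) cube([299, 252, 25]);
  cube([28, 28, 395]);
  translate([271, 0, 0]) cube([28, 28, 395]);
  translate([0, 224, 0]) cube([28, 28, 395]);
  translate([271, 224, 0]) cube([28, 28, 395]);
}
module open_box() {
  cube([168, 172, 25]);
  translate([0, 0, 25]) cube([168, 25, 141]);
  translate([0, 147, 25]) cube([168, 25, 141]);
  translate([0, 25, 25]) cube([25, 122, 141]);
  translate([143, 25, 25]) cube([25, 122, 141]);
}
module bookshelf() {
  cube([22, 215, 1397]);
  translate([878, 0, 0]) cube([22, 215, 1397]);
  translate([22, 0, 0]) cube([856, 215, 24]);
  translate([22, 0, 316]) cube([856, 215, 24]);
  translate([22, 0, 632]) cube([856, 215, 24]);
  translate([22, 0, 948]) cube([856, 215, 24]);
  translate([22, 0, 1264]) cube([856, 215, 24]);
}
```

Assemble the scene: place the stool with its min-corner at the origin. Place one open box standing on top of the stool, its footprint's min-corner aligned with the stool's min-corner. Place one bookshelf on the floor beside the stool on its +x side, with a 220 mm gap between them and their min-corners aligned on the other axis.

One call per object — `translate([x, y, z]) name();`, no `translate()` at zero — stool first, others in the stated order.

stool();
translate([0, 0, 420]) open_box();
translate([519, 0, 0]) bookshelf();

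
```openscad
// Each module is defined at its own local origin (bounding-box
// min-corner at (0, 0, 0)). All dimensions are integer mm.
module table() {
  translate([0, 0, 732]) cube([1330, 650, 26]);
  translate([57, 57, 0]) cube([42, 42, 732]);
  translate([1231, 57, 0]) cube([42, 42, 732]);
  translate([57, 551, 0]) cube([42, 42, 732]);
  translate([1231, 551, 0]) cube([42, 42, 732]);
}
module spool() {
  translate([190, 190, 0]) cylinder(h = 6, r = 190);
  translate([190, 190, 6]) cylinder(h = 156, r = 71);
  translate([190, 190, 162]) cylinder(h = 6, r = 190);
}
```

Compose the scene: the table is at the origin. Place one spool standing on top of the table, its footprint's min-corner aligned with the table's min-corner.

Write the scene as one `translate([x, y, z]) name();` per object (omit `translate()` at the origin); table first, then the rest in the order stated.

table();
translate([0, 0, 758]) spool();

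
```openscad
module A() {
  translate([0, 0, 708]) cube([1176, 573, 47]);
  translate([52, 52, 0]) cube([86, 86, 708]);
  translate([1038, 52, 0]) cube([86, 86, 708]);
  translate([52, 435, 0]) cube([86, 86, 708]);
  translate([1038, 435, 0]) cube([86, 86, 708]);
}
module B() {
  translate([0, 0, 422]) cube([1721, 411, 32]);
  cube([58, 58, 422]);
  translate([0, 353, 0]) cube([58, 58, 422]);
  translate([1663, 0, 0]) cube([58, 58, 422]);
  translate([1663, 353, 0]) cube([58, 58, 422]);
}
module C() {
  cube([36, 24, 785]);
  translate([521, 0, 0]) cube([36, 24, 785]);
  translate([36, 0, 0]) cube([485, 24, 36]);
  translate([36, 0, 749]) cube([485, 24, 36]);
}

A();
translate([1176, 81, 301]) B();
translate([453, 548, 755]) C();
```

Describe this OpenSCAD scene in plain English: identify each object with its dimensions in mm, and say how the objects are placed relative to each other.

A is a table: top 1176 mm (x) × 573 mm (y), 47 mm thick, upper face at z = 755 mm, on four 86×86 mm square legs, each inset 52 mm from the nearest pair of top edges, running from z = 0 to the bottom of the top.

B is a long wooden bench with a 1721 mm (x) × 411 mm (y) seat, 32 mm thick, its top surface 454 mm above the floor. Four 58 mm square legs at the seat corners, flush with the edges, run from z = 0 to the seat underside.

C is a picture frame with a 485×713 mm rectangular opening (x by z) and a uniform 36 mm border on every side. Frame depth is 24 mm along y. It is built from two vertical stiles running the full outside height and two horizontal rails spanning the gap between the stiles.

The bench is beside the table with their tops flush at z = 755. The picture frame is on top of the table.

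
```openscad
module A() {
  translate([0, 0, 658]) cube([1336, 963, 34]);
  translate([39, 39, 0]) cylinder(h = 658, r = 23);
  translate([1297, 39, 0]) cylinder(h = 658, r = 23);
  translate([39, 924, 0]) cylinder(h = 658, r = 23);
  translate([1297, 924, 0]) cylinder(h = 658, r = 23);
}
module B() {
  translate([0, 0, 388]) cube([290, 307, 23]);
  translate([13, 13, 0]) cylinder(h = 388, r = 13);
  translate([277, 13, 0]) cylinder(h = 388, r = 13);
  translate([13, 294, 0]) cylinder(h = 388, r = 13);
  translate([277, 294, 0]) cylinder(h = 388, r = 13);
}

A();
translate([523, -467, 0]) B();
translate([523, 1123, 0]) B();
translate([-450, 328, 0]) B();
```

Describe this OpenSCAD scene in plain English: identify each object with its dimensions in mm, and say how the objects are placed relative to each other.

A is a table: top 1336 mm (x) × 963 mm (y), 34 mm thick, upper face at z = 692 mm, on four round legs of 46 mm diameter, each leg's bounding box inset 16 mm from the nearest pair of top edges, running from z = 0 to the bottom of the top.

B is a simple wooden stool: a rectangular seat 290 mm (x) by 307 mm (y), 23 mm thick, top face at z = 411 mm, on four round legs, each 26 mm in diameter. The legs rest on z = 0, each leg's axis is inset half a diameter from the nearest pair of seat edges (so the leg's bounding box is flush with the corner).

Three stools sit around the table at the −y, +y, −x sides.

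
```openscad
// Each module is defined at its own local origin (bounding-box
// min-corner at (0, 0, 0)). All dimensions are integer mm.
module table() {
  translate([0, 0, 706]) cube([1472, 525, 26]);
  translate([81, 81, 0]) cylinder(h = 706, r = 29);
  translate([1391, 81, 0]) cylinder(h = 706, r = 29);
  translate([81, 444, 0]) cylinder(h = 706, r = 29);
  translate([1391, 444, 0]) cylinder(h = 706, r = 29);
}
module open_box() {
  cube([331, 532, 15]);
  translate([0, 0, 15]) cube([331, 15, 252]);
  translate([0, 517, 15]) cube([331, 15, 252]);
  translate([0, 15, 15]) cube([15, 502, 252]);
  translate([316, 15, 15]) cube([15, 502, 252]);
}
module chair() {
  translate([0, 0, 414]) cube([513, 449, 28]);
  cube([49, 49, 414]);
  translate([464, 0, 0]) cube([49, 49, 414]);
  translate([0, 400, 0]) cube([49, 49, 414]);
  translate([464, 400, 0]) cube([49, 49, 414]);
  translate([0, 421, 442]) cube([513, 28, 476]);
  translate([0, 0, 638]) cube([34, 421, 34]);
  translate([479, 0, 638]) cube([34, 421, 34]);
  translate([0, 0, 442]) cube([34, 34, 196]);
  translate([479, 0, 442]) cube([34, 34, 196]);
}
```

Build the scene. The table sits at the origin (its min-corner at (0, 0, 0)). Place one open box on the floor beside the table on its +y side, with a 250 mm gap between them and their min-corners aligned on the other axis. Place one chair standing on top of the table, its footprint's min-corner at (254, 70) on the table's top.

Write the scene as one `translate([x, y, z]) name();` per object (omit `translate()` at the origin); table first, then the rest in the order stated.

table();
translate([0, 775, 0]) open_box();
translate([254, 70, 732]) chair();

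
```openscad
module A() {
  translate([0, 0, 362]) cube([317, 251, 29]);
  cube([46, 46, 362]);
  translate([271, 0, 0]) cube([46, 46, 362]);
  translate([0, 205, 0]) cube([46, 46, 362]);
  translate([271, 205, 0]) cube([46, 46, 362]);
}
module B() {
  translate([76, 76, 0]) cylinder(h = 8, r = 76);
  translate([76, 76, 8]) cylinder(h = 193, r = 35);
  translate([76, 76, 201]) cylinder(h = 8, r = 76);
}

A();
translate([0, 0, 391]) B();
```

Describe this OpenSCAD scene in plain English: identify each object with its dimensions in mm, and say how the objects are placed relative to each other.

A is a four-legged stool. The seat is a 317×251×29 mm slab whose top surface is at z = 391 mm; four square legs, each 46×46 mm in cross-section, run from the floor (z = 0) to the underside of the seat, each flush with a corner of the seat.

B is a spool: two coaxial disc flanges of radius 76 mm and thickness 8 mm, joined by a core cylinder of radius 35 mm and height 193 mm. The lower flange rests on z = 0 and the three cylinders share a vertical axis.

The spool is on top of the stool.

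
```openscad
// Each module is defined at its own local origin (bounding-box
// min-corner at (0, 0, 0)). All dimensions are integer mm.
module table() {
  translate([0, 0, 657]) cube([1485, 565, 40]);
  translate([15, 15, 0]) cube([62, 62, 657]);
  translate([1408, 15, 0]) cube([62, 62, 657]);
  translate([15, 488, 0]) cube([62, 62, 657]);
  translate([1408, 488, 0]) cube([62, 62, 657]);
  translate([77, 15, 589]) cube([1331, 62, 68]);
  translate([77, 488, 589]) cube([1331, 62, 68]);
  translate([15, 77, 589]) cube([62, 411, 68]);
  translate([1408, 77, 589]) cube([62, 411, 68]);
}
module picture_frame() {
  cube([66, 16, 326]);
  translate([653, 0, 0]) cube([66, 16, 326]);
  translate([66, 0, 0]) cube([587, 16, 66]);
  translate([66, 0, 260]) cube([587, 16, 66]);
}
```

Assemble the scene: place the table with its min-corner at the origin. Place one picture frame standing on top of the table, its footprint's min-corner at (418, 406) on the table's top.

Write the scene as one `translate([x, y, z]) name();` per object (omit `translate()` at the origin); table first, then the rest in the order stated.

table();
translate([418, 406, 697]) picture_frame();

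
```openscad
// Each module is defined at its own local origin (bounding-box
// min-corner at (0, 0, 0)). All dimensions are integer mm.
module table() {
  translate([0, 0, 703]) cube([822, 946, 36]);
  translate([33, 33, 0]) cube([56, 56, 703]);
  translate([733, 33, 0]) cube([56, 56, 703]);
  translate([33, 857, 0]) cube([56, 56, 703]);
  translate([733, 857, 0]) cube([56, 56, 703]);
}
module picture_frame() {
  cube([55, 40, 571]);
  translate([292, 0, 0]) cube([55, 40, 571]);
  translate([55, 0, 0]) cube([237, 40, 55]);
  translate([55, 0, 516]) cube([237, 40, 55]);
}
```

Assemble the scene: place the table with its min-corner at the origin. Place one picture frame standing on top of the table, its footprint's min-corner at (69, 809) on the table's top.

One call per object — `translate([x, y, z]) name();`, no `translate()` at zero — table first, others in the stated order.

table();
translate([69, 809, 739]) picture_frame();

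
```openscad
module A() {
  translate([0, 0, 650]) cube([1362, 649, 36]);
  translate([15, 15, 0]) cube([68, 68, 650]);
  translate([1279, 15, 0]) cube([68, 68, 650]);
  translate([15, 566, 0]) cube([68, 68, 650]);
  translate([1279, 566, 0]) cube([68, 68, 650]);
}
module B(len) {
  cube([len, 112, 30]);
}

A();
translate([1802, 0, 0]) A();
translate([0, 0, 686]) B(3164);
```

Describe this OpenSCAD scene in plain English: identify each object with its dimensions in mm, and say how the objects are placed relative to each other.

A is a table: top 1362 mm (x) × 649 mm (y), 36 mm thick, upper face at z = 686 mm, on four 68×68 mm square legs, each inset 15 mm from the nearest pair of top edges, running from z = 0 to the bottom of the top.

B is a rectangular beam 3164 mm long (x), 112 mm deep (y), 30 mm thick (z).

The beam spans the tops of two tables placed 440 mm apart, resting at z = 686 mm.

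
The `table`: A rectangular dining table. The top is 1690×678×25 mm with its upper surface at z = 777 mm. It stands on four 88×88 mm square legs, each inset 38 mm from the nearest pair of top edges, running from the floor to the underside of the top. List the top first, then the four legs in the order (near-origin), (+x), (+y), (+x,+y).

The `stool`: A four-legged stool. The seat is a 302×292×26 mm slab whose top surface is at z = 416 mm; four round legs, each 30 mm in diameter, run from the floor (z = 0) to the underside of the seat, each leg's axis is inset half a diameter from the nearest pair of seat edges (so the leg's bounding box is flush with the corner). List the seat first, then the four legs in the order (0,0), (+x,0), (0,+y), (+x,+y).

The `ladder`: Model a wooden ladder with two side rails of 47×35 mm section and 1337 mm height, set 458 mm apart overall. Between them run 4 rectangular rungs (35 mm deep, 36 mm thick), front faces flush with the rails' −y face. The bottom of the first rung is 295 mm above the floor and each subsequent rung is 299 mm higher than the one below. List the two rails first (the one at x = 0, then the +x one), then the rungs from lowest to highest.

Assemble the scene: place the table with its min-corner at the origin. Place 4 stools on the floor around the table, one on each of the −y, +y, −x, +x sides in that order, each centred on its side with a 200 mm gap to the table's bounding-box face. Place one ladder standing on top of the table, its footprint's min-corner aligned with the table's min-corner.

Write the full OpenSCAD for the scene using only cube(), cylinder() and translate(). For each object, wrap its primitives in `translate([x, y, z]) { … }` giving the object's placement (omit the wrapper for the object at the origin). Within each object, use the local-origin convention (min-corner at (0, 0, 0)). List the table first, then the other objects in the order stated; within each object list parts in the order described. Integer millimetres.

translate([0, 0, 752]) cube([1690, 678, 25]);
translate([38, 38, 0]) cube([88, 88, 752]);
translate([1564, 38, 0]) cube([88, 88, 752]);
translate([38, 552, 0]) cube([88, 88, 752]);
translate([1564, 552, 0]) cube([88, 88, 752]);
translate([694, -492, 0]) {
  translate([0, 0, 390]) cube([302, 292, 26]);
  translate([15, 15, 0]) cylinder(h = 390, r = 15);
  translate([287, 15, 0]) cylinder(h = 390, r = 15);
  translate([15, 277, 0]) cylinder(h = 390, r = 15);
  translate([287, 277, 0]) cylinder(h = 390, r = 15);
}
translate([694, 878, 0]) {
  translate([0, 0, 390]) cube([302, 292, 26]);
  translate([15, 15, 0]) cylinder(h = 390, r = 15);
  translate([287, 15, 0]) cylinder(h = 390, r = 15);
  translate([15, 277, 0]) cylinder(h = 390, r = 15);
  translate([287, 277, 0]) cylinder(h = 390, r = 15);
}
translate([-502, 193, 0]) {
  translate([0, 0, 390]) cube([302, 292, 26]);
  translate([15, 15, 0]) cylinder(h = 390, r = 15);
  translate([287, 15, 0]) cylinder(h = 390, r = 15);
  translate([15, 277, 0]) cylinder(h = 390, r = 15);
  translate([287, 277, 0]) cylinder(h = 390, r = 15);
}
translate([1890, 193, 0]) {
  translate([0, 0, 390]) cube([302, 292, 26]);
  translate([15, 15, 0]) cylinder(h = 390, r = 15);
  translate([287, 15, 0]) cylinder(h = 390, r = 15);
  translate([15, 277, 0]) cylinder(h = 390, r = 15);
  translate([287, 277, 0]) cylinder(h = 390, r = 15);
}
translate([0, 0, 777]) {
  cube([47, 35, 1337]);
  translate([411, 0, 0]) cube([47, 35, 1337]);
  translate([47, 0, 295]) cube([364, 35, 36]);
  translate([47, 0, 594]) cube([364, 35, 36]);
  translate([47, 0, 893]) cube([364, 35, 36]);
  translate([47, 0, 1192]) cube([364, 35, 36]);
}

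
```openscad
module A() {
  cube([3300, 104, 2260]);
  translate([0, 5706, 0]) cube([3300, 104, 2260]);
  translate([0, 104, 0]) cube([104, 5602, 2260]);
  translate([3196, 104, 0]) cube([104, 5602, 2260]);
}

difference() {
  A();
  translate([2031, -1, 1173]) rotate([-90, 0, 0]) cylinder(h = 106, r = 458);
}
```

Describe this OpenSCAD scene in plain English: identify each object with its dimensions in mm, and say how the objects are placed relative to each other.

A is the wall frame of a small rectangular building: four walls, each 2260 mm tall and 104 mm thick, enclosing a footprint 3300 mm (x) by 5810 mm (y) outside-to-outside, with no floor or roof. The front and back walls (the −y and +y sides) span the full width; the two side walls fit between them.

The house frame has a circular hole of radius 458 mm through its front wall, centred at (x = 2031, z = 1173).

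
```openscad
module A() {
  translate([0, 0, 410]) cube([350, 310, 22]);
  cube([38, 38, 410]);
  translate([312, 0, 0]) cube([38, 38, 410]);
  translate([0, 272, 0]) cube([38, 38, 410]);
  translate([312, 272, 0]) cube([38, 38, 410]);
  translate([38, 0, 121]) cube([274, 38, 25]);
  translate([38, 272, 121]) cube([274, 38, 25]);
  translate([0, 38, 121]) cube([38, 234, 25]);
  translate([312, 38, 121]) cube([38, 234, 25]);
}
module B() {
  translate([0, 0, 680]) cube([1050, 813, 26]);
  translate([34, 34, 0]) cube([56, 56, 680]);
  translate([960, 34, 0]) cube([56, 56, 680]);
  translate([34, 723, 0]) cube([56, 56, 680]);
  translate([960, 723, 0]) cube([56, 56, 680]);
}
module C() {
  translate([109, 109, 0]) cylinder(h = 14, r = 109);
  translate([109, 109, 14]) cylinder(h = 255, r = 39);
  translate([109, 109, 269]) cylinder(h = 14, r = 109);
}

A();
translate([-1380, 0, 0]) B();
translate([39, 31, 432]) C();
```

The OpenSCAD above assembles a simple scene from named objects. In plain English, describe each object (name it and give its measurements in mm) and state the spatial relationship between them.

A is a four-legged stool. The seat is a 350×310×22 mm slab whose top surface is at z = 432 mm; four square legs, each 38×38 mm in cross-section, run from the floor (z = 0) to the underside of the seat, each flush with a corner of the seat. Four stretchers, 38 mm wide and 25 mm tall, connect adjacent legs with their undersides at z = 121 mm, each running between the inner faces of the legs it joins and aligned with the legs' outer faces on the other axis.

B is a table with a 1050×813 mm rectangular top, 26 mm thick, top surface at z = 706 mm, supported by four 56×56 mm square legs, each inset 34 mm from the nearest pair of top edges, running from the floor.

C is a spool: two coaxial disc flanges of radius 109 mm and thickness 14 mm, joined by a core cylinder of radius 39 mm and height 255 mm. The lower flange rests on z = 0 and the three cylinders share a vertical axis.

The table is on the floor beside the stool on its −x side. The spool is on top of the stool.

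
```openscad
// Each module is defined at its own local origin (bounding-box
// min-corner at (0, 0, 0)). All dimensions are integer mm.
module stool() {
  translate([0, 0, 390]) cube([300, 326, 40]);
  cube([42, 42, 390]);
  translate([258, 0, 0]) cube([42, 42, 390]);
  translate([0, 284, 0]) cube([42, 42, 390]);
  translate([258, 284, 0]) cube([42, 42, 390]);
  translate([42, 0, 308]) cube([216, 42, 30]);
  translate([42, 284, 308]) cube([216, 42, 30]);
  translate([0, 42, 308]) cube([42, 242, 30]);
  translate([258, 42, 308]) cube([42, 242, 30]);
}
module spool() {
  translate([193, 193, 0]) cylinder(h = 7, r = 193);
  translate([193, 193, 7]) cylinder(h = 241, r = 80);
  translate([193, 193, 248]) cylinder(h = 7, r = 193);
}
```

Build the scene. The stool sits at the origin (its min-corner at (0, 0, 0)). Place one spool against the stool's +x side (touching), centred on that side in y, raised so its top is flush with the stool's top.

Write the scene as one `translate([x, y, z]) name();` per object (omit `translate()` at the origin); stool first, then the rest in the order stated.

stool();
translate([300, -30, 175]) spool();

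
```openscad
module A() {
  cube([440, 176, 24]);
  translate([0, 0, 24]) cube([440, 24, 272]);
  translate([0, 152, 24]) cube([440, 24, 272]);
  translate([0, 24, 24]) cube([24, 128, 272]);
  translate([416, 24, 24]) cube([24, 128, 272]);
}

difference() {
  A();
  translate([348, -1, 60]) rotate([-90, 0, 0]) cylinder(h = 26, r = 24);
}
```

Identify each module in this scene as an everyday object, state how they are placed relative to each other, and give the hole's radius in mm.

A is an open box. The open box has a circular hole through its front wall. The hole's radius is 24 mm.

The subtracted cylinder has r = 24 mm.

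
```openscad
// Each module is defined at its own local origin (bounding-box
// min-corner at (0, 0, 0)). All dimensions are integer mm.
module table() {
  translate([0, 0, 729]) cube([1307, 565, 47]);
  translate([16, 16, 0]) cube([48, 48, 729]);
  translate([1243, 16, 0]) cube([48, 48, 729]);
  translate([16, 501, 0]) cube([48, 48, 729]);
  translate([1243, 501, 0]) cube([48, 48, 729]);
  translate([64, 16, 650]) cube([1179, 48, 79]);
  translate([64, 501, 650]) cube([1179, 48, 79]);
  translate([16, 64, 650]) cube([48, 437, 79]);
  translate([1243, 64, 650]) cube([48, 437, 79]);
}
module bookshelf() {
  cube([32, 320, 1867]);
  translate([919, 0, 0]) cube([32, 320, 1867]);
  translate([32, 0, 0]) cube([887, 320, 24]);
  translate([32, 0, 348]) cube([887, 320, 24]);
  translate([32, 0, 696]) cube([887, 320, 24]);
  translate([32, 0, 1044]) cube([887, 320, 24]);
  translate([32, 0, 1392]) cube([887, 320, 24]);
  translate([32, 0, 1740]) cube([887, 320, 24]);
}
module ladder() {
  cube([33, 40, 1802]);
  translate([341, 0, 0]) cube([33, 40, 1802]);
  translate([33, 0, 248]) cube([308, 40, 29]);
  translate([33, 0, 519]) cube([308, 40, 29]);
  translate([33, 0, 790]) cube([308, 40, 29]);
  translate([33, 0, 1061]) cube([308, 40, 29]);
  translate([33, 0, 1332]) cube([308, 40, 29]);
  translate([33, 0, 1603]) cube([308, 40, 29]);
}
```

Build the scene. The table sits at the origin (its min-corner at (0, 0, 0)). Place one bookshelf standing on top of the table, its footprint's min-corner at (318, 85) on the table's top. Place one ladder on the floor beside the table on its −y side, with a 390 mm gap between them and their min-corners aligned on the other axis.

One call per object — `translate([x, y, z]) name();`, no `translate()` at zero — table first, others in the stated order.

table();
translate([318, 85, 776]) bookshelf();
translate([0, -430, 0]) ladder();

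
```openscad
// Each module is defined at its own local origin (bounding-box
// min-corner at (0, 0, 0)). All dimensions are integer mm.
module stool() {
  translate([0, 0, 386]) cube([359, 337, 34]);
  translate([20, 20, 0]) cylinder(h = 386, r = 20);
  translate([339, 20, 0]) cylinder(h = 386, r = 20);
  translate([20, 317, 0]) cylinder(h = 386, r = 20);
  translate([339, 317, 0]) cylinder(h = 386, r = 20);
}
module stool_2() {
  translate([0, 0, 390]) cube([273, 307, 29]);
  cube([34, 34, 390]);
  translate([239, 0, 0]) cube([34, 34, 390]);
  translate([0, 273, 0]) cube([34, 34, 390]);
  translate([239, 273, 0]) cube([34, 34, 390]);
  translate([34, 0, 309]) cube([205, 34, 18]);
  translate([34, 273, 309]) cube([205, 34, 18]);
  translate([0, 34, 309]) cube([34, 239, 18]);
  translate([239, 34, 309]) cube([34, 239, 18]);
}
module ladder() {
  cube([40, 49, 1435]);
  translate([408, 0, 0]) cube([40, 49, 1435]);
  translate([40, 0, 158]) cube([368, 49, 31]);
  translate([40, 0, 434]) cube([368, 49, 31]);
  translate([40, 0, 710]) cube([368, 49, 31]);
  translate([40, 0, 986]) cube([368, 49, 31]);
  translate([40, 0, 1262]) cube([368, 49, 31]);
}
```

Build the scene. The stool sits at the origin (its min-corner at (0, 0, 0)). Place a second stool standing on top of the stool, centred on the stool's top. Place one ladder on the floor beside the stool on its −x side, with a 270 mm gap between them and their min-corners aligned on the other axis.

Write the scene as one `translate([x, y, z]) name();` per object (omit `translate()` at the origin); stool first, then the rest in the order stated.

stool();
translate([43, 15, 420]) stool_2();
translate([-718, 0, 0]) ladder();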